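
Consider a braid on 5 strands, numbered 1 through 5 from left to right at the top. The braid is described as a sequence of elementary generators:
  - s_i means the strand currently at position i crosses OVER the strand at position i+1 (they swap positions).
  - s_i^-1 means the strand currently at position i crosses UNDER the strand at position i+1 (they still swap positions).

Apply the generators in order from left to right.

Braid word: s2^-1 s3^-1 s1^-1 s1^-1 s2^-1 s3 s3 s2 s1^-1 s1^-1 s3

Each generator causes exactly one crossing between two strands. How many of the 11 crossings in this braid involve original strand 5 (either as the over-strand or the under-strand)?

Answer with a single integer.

Gen 1: crossing 2x3. Involves strand 5? no. Count so far: 0
Gen 2: crossing 2x4. Involves strand 5? no. Count so far: 0
Gen 3: crossing 1x3. Involves strand 5? no. Count so far: 0
Gen 4: crossing 3x1. Involves strand 5? no. Count so far: 0
Gen 5: crossing 3x4. Involves strand 5? no. Count so far: 0
Gen 6: crossing 3x2. Involves strand 5? no. Count so far: 0
Gen 7: crossing 2x3. Involves strand 5? no. Count so far: 0
Gen 8: crossing 4x3. Involves strand 5? no. Count so far: 0
Gen 9: crossing 1x3. Involves strand 5? no. Count so far: 0
Gen 10: crossing 3x1. Involves strand 5? no. Count so far: 0
Gen 11: crossing 4x2. Involves strand 5? no. Count so far: 0

Answer: 0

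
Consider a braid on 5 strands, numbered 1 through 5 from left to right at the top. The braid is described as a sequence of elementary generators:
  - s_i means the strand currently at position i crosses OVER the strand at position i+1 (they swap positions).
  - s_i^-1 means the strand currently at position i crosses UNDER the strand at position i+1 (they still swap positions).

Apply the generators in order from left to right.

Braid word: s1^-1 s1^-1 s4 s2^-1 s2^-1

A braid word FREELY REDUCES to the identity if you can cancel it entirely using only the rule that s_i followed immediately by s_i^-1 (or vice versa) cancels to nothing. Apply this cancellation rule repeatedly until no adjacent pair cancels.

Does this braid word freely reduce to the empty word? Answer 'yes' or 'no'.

Answer: no

Derivation:
Gen 1 (s1^-1): push. Stack: [s1^-1]
Gen 2 (s1^-1): push. Stack: [s1^-1 s1^-1]
Gen 3 (s4): push. Stack: [s1^-1 s1^-1 s4]
Gen 4 (s2^-1): push. Stack: [s1^-1 s1^-1 s4 s2^-1]
Gen 5 (s2^-1): push. Stack: [s1^-1 s1^-1 s4 s2^-1 s2^-1]
Reduced word: s1^-1 s1^-1 s4 s2^-1 s2^-1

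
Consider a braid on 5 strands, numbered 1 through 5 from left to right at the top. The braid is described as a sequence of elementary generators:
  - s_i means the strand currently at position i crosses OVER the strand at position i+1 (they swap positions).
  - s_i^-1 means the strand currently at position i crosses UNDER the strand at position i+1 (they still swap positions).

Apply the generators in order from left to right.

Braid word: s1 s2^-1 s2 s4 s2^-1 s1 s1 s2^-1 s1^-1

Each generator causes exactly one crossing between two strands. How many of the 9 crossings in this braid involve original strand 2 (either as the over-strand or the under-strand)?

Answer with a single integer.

Answer: 4

Derivation:
Gen 1: crossing 1x2. Involves strand 2? yes. Count so far: 1
Gen 2: crossing 1x3. Involves strand 2? no. Count so far: 1
Gen 3: crossing 3x1. Involves strand 2? no. Count so far: 1
Gen 4: crossing 4x5. Involves strand 2? no. Count so far: 1
Gen 5: crossing 1x3. Involves strand 2? no. Count so far: 1
Gen 6: crossing 2x3. Involves strand 2? yes. Count so far: 2
Gen 7: crossing 3x2. Involves strand 2? yes. Count so far: 3
Gen 8: crossing 3x1. Involves strand 2? no. Count so far: 3
Gen 9: crossing 2x1. Involves strand 2? yes. Count so far: 4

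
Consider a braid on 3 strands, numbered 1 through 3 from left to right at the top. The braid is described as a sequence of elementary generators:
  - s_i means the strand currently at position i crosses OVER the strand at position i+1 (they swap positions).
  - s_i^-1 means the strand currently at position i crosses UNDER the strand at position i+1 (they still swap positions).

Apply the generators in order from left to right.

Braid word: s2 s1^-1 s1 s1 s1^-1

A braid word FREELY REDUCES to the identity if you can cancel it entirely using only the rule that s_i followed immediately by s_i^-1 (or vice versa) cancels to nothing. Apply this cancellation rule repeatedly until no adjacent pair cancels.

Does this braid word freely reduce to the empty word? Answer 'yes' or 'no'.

Answer: no

Derivation:
Gen 1 (s2): push. Stack: [s2]
Gen 2 (s1^-1): push. Stack: [s2 s1^-1]
Gen 3 (s1): cancels prior s1^-1. Stack: [s2]
Gen 4 (s1): push. Stack: [s2 s1]
Gen 5 (s1^-1): cancels prior s1. Stack: [s2]
Reduced word: s2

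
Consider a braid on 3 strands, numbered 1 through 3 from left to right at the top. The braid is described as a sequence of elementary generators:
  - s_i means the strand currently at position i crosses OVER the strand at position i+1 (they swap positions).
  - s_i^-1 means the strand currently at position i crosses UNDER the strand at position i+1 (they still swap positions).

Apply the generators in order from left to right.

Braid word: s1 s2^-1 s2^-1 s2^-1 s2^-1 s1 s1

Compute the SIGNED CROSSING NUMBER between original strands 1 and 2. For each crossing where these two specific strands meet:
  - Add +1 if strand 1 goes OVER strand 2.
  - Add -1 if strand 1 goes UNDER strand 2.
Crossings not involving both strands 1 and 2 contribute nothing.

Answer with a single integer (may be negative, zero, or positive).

Answer: 1

Derivation:
Gen 1: 1 over 2. Both 1&2? yes. Contrib: +1. Sum: 1
Gen 2: crossing 1x3. Both 1&2? no. Sum: 1
Gen 3: crossing 3x1. Both 1&2? no. Sum: 1
Gen 4: crossing 1x3. Both 1&2? no. Sum: 1
Gen 5: crossing 3x1. Both 1&2? no. Sum: 1
Gen 6: 2 over 1. Both 1&2? yes. Contrib: -1. Sum: 0
Gen 7: 1 over 2. Both 1&2? yes. Contrib: +1. Sum: 1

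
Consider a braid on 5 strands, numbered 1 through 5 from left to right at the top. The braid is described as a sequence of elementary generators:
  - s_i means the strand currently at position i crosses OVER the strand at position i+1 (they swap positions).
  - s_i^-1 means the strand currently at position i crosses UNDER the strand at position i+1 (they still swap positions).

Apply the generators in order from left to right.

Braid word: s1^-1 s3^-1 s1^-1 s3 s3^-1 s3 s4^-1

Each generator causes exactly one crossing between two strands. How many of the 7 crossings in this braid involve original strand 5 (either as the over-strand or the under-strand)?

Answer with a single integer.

Answer: 1

Derivation:
Gen 1: crossing 1x2. Involves strand 5? no. Count so far: 0
Gen 2: crossing 3x4. Involves strand 5? no. Count so far: 0
Gen 3: crossing 2x1. Involves strand 5? no. Count so far: 0
Gen 4: crossing 4x3. Involves strand 5? no. Count so far: 0
Gen 5: crossing 3x4. Involves strand 5? no. Count so far: 0
Gen 6: crossing 4x3. Involves strand 5? no. Count so far: 0
Gen 7: crossing 4x5. Involves strand 5? yes. Count so far: 1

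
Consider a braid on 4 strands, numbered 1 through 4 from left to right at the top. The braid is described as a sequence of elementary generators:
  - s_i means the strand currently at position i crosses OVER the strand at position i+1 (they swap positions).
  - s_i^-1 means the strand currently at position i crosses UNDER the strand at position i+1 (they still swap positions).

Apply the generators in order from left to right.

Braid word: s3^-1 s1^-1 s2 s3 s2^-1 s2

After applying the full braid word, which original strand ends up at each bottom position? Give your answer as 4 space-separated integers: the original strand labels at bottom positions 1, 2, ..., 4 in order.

Gen 1 (s3^-1): strand 3 crosses under strand 4. Perm now: [1 2 4 3]
Gen 2 (s1^-1): strand 1 crosses under strand 2. Perm now: [2 1 4 3]
Gen 3 (s2): strand 1 crosses over strand 4. Perm now: [2 4 1 3]
Gen 4 (s3): strand 1 crosses over strand 3. Perm now: [2 4 3 1]
Gen 5 (s2^-1): strand 4 crosses under strand 3. Perm now: [2 3 4 1]
Gen 6 (s2): strand 3 crosses over strand 4. Perm now: [2 4 3 1]

Answer: 2 4 3 1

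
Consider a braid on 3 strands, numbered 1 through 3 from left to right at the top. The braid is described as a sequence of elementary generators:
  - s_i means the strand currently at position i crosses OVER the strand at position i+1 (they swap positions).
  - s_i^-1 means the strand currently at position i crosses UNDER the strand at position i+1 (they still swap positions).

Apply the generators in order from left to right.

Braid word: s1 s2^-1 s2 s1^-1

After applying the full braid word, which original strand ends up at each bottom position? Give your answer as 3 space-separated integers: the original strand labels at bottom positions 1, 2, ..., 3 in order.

Gen 1 (s1): strand 1 crosses over strand 2. Perm now: [2 1 3]
Gen 2 (s2^-1): strand 1 crosses under strand 3. Perm now: [2 3 1]
Gen 3 (s2): strand 3 crosses over strand 1. Perm now: [2 1 3]
Gen 4 (s1^-1): strand 2 crosses under strand 1. Perm now: [1 2 3]

Answer: 1 2 3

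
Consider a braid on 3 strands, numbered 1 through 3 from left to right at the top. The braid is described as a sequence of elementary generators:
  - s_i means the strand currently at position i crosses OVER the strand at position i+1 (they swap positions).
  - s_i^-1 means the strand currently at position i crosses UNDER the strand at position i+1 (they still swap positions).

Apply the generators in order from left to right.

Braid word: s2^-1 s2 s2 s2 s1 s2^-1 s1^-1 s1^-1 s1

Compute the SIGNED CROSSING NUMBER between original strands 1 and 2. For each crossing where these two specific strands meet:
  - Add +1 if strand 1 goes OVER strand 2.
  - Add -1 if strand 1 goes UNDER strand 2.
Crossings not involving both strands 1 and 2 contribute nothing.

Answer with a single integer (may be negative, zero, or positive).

Gen 1: crossing 2x3. Both 1&2? no. Sum: 0
Gen 2: crossing 3x2. Both 1&2? no. Sum: 0
Gen 3: crossing 2x3. Both 1&2? no. Sum: 0
Gen 4: crossing 3x2. Both 1&2? no. Sum: 0
Gen 5: 1 over 2. Both 1&2? yes. Contrib: +1. Sum: 1
Gen 6: crossing 1x3. Both 1&2? no. Sum: 1
Gen 7: crossing 2x3. Both 1&2? no. Sum: 1
Gen 8: crossing 3x2. Both 1&2? no. Sum: 1
Gen 9: crossing 2x3. Both 1&2? no. Sum: 1

Answer: 1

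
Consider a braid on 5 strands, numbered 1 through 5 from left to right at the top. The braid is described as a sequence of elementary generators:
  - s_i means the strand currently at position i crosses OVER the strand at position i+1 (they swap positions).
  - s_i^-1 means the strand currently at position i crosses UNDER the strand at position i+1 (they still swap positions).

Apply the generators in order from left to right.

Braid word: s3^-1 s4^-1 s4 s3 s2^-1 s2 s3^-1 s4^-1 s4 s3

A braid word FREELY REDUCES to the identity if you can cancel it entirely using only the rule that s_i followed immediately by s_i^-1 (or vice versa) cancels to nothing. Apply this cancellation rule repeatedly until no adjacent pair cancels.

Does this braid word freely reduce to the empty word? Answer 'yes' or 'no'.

Answer: yes

Derivation:
Gen 1 (s3^-1): push. Stack: [s3^-1]
Gen 2 (s4^-1): push. Stack: [s3^-1 s4^-1]
Gen 3 (s4): cancels prior s4^-1. Stack: [s3^-1]
Gen 4 (s3): cancels prior s3^-1. Stack: []
Gen 5 (s2^-1): push. Stack: [s2^-1]
Gen 6 (s2): cancels prior s2^-1. Stack: []
Gen 7 (s3^-1): push. Stack: [s3^-1]
Gen 8 (s4^-1): push. Stack: [s3^-1 s4^-1]
Gen 9 (s4): cancels prior s4^-1. Stack: [s3^-1]
Gen 10 (s3): cancels prior s3^-1. Stack: []
Reduced word: (empty)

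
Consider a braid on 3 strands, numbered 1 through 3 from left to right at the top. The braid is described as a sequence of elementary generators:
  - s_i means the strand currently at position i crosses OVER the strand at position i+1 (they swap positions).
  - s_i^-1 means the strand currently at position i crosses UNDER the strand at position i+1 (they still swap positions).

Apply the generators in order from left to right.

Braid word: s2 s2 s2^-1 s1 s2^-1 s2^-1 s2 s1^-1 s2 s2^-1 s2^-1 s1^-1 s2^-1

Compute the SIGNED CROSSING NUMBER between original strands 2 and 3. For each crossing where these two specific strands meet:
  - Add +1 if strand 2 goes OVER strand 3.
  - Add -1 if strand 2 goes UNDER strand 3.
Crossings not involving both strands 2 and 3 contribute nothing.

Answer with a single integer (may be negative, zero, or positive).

Gen 1: 2 over 3. Both 2&3? yes. Contrib: +1. Sum: 1
Gen 2: 3 over 2. Both 2&3? yes. Contrib: -1. Sum: 0
Gen 3: 2 under 3. Both 2&3? yes. Contrib: -1. Sum: -1
Gen 4: crossing 1x3. Both 2&3? no. Sum: -1
Gen 5: crossing 1x2. Both 2&3? no. Sum: -1
Gen 6: crossing 2x1. Both 2&3? no. Sum: -1
Gen 7: crossing 1x2. Both 2&3? no. Sum: -1
Gen 8: 3 under 2. Both 2&3? yes. Contrib: +1. Sum: 0
Gen 9: crossing 3x1. Both 2&3? no. Sum: 0
Gen 10: crossing 1x3. Both 2&3? no. Sum: 0
Gen 11: crossing 3x1. Both 2&3? no. Sum: 0
Gen 12: crossing 2x1. Both 2&3? no. Sum: 0
Gen 13: 2 under 3. Both 2&3? yes. Contrib: -1. Sum: -1

Answer: -1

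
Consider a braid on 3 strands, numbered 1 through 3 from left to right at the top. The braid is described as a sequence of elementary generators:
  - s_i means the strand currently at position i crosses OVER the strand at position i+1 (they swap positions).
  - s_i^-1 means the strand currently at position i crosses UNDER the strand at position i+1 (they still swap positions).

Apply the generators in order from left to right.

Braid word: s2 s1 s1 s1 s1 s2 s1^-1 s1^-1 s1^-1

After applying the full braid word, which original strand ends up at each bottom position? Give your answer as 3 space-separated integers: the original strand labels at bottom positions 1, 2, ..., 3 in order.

Answer: 2 1 3

Derivation:
Gen 1 (s2): strand 2 crosses over strand 3. Perm now: [1 3 2]
Gen 2 (s1): strand 1 crosses over strand 3. Perm now: [3 1 2]
Gen 3 (s1): strand 3 crosses over strand 1. Perm now: [1 3 2]
Gen 4 (s1): strand 1 crosses over strand 3. Perm now: [3 1 2]
Gen 5 (s1): strand 3 crosses over strand 1. Perm now: [1 3 2]
Gen 6 (s2): strand 3 crosses over strand 2. Perm now: [1 2 3]
Gen 7 (s1^-1): strand 1 crosses under strand 2. Perm now: [2 1 3]
Gen 8 (s1^-1): strand 2 crosses under strand 1. Perm now: [1 2 3]
Gen 9 (s1^-1): strand 1 crosses under strand 2. Perm now: [2 1 3]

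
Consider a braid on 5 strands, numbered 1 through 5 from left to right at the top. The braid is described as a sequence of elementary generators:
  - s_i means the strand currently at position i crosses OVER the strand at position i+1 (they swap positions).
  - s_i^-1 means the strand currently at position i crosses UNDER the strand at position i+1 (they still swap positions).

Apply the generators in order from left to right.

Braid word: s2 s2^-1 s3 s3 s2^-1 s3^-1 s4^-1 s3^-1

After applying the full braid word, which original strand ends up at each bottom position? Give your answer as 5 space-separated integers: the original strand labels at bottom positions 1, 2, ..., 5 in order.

Gen 1 (s2): strand 2 crosses over strand 3. Perm now: [1 3 2 4 5]
Gen 2 (s2^-1): strand 3 crosses under strand 2. Perm now: [1 2 3 4 5]
Gen 3 (s3): strand 3 crosses over strand 4. Perm now: [1 2 4 3 5]
Gen 4 (s3): strand 4 crosses over strand 3. Perm now: [1 2 3 4 5]
Gen 5 (s2^-1): strand 2 crosses under strand 3. Perm now: [1 3 2 4 5]
Gen 6 (s3^-1): strand 2 crosses under strand 4. Perm now: [1 3 4 2 5]
Gen 7 (s4^-1): strand 2 crosses under strand 5. Perm now: [1 3 4 5 2]
Gen 8 (s3^-1): strand 4 crosses under strand 5. Perm now: [1 3 5 4 2]

Answer: 1 3 5 4 2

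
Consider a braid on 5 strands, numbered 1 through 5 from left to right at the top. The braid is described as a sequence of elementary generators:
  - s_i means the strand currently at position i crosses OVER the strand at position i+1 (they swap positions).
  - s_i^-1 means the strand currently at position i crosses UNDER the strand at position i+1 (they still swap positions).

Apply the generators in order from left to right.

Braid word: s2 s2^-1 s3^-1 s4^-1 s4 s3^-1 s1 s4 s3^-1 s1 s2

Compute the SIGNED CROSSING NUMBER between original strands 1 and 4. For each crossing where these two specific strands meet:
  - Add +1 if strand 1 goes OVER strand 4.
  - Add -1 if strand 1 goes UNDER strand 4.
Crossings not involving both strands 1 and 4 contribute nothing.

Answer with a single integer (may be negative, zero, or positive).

Answer: 0

Derivation:
Gen 1: crossing 2x3. Both 1&4? no. Sum: 0
Gen 2: crossing 3x2. Both 1&4? no. Sum: 0
Gen 3: crossing 3x4. Both 1&4? no. Sum: 0
Gen 4: crossing 3x5. Both 1&4? no. Sum: 0
Gen 5: crossing 5x3. Both 1&4? no. Sum: 0
Gen 6: crossing 4x3. Both 1&4? no. Sum: 0
Gen 7: crossing 1x2. Both 1&4? no. Sum: 0
Gen 8: crossing 4x5. Both 1&4? no. Sum: 0
Gen 9: crossing 3x5. Both 1&4? no. Sum: 0
Gen 10: crossing 2x1. Both 1&4? no. Sum: 0
Gen 11: crossing 2x5. Both 1&4? no. Sum: 0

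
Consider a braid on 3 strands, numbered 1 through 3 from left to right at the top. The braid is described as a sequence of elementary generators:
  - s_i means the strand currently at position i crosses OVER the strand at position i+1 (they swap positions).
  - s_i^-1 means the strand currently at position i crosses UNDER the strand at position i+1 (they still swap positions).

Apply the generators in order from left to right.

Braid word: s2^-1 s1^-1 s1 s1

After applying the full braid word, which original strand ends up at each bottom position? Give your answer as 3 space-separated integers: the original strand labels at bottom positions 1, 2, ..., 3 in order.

Answer: 3 1 2

Derivation:
Gen 1 (s2^-1): strand 2 crosses under strand 3. Perm now: [1 3 2]
Gen 2 (s1^-1): strand 1 crosses under strand 3. Perm now: [3 1 2]
Gen 3 (s1): strand 3 crosses over strand 1. Perm now: [1 3 2]
Gen 4 (s1): strand 1 crosses over strand 3. Perm now: [3 1 2]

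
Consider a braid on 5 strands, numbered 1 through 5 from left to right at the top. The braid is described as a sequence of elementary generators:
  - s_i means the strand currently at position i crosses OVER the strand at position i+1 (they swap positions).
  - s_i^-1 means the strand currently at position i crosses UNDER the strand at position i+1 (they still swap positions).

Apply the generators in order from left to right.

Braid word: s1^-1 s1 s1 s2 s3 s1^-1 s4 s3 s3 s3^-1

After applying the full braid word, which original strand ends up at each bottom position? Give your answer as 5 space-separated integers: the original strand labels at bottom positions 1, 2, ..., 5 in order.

Answer: 3 2 5 4 1

Derivation:
Gen 1 (s1^-1): strand 1 crosses under strand 2. Perm now: [2 1 3 4 5]
Gen 2 (s1): strand 2 crosses over strand 1. Perm now: [1 2 3 4 5]
Gen 3 (s1): strand 1 crosses over strand 2. Perm now: [2 1 3 4 5]
Gen 4 (s2): strand 1 crosses over strand 3. Perm now: [2 3 1 4 5]
Gen 5 (s3): strand 1 crosses over strand 4. Perm now: [2 3 4 1 5]
Gen 6 (s1^-1): strand 2 crosses under strand 3. Perm now: [3 2 4 1 5]
Gen 7 (s4): strand 1 crosses over strand 5. Perm now: [3 2 4 5 1]
Gen 8 (s3): strand 4 crosses over strand 5. Perm now: [3 2 5 4 1]
Gen 9 (s3): strand 5 crosses over strand 4. Perm now: [3 2 4 5 1]
Gen 10 (s3^-1): strand 4 crosses under strand 5. Perm now: [3 2 5 4 1]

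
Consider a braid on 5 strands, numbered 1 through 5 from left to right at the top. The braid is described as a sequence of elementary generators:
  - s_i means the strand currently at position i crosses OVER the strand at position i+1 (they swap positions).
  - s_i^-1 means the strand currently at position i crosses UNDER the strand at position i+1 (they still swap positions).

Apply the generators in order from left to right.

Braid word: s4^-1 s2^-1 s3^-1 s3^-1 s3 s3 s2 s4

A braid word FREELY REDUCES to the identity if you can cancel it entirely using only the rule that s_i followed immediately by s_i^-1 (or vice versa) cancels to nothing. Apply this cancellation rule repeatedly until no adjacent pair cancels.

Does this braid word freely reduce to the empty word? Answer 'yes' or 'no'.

Gen 1 (s4^-1): push. Stack: [s4^-1]
Gen 2 (s2^-1): push. Stack: [s4^-1 s2^-1]
Gen 3 (s3^-1): push. Stack: [s4^-1 s2^-1 s3^-1]
Gen 4 (s3^-1): push. Stack: [s4^-1 s2^-1 s3^-1 s3^-1]
Gen 5 (s3): cancels prior s3^-1. Stack: [s4^-1 s2^-1 s3^-1]
Gen 6 (s3): cancels prior s3^-1. Stack: [s4^-1 s2^-1]
Gen 7 (s2): cancels prior s2^-1. Stack: [s4^-1]
Gen 8 (s4): cancels prior s4^-1. Stack: []
Reduced word: (empty)

Answer: yes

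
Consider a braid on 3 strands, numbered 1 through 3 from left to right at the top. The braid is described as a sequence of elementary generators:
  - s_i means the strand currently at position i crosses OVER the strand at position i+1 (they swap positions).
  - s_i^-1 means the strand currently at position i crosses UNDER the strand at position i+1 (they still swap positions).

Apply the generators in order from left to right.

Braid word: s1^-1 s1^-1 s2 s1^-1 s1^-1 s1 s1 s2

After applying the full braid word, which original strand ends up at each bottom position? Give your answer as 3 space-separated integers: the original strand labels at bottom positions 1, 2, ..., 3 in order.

Answer: 1 2 3

Derivation:
Gen 1 (s1^-1): strand 1 crosses under strand 2. Perm now: [2 1 3]
Gen 2 (s1^-1): strand 2 crosses under strand 1. Perm now: [1 2 3]
Gen 3 (s2): strand 2 crosses over strand 3. Perm now: [1 3 2]
Gen 4 (s1^-1): strand 1 crosses under strand 3. Perm now: [3 1 2]
Gen 5 (s1^-1): strand 3 crosses under strand 1. Perm now: [1 3 2]
Gen 6 (s1): strand 1 crosses over strand 3. Perm now: [3 1 2]
Gen 7 (s1): strand 3 crosses over strand 1. Perm now: [1 3 2]
Gen 8 (s2): strand 3 crosses over strand 2. Perm now: [1 2 3]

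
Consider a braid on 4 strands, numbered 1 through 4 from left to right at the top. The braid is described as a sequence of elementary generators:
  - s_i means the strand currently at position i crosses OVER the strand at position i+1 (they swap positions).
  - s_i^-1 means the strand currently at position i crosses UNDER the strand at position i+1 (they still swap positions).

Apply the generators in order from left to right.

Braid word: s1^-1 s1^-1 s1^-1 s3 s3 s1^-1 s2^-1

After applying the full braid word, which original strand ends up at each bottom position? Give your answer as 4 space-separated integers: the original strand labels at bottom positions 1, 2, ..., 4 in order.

Answer: 1 3 2 4

Derivation:
Gen 1 (s1^-1): strand 1 crosses under strand 2. Perm now: [2 1 3 4]
Gen 2 (s1^-1): strand 2 crosses under strand 1. Perm now: [1 2 3 4]
Gen 3 (s1^-1): strand 1 crosses under strand 2. Perm now: [2 1 3 4]
Gen 4 (s3): strand 3 crosses over strand 4. Perm now: [2 1 4 3]
Gen 5 (s3): strand 4 crosses over strand 3. Perm now: [2 1 3 4]
Gen 6 (s1^-1): strand 2 crosses under strand 1. Perm now: [1 2 3 4]
Gen 7 (s2^-1): strand 2 crosses under strand 3. Perm now: [1 3 2 4]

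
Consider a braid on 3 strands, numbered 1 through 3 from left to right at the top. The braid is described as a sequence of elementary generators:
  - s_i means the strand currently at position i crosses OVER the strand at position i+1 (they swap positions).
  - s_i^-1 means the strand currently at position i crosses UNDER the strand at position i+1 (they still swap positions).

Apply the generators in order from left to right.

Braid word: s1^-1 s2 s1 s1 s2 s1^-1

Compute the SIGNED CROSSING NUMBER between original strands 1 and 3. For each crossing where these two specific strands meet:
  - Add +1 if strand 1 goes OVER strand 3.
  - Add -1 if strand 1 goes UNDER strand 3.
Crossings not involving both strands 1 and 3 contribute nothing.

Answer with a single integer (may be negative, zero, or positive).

Answer: 0

Derivation:
Gen 1: crossing 1x2. Both 1&3? no. Sum: 0
Gen 2: 1 over 3. Both 1&3? yes. Contrib: +1. Sum: 1
Gen 3: crossing 2x3. Both 1&3? no. Sum: 1
Gen 4: crossing 3x2. Both 1&3? no. Sum: 1
Gen 5: 3 over 1. Both 1&3? yes. Contrib: -1. Sum: 0
Gen 6: crossing 2x1. Both 1&3? no. Sum: 0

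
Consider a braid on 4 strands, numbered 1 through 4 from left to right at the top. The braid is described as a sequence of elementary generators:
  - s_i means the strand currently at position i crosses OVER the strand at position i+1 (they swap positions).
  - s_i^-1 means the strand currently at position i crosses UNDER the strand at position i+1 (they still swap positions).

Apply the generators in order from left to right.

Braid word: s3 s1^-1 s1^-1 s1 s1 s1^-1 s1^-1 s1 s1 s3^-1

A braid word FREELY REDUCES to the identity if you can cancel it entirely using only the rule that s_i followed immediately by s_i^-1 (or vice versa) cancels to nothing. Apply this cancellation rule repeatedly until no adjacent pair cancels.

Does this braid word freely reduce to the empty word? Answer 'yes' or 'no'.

Answer: yes

Derivation:
Gen 1 (s3): push. Stack: [s3]
Gen 2 (s1^-1): push. Stack: [s3 s1^-1]
Gen 3 (s1^-1): push. Stack: [s3 s1^-1 s1^-1]
Gen 4 (s1): cancels prior s1^-1. Stack: [s3 s1^-1]
Gen 5 (s1): cancels prior s1^-1. Stack: [s3]
Gen 6 (s1^-1): push. Stack: [s3 s1^-1]
Gen 7 (s1^-1): push. Stack: [s3 s1^-1 s1^-1]
Gen 8 (s1): cancels prior s1^-1. Stack: [s3 s1^-1]
Gen 9 (s1): cancels prior s1^-1. Stack: [s3]
Gen 10 (s3^-1): cancels prior s3. Stack: []
Reduced word: (empty)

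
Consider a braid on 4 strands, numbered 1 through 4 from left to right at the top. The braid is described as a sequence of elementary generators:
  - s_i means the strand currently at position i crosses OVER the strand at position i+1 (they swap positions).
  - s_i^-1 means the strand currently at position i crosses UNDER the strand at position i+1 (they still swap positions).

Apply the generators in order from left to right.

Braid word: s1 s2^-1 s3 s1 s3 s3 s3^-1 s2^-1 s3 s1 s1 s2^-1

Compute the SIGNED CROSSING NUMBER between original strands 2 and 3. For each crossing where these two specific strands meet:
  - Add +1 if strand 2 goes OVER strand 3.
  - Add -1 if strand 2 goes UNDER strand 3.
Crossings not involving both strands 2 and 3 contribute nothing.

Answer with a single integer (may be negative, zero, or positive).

Gen 1: crossing 1x2. Both 2&3? no. Sum: 0
Gen 2: crossing 1x3. Both 2&3? no. Sum: 0
Gen 3: crossing 1x4. Both 2&3? no. Sum: 0
Gen 4: 2 over 3. Both 2&3? yes. Contrib: +1. Sum: 1
Gen 5: crossing 4x1. Both 2&3? no. Sum: 1
Gen 6: crossing 1x4. Both 2&3? no. Sum: 1
Gen 7: crossing 4x1. Both 2&3? no. Sum: 1
Gen 8: crossing 2x1. Both 2&3? no. Sum: 1
Gen 9: crossing 2x4. Both 2&3? no. Sum: 1
Gen 10: crossing 3x1. Both 2&3? no. Sum: 1
Gen 11: crossing 1x3. Both 2&3? no. Sum: 1
Gen 12: crossing 1x4. Both 2&3? no. Sum: 1

Answer: 1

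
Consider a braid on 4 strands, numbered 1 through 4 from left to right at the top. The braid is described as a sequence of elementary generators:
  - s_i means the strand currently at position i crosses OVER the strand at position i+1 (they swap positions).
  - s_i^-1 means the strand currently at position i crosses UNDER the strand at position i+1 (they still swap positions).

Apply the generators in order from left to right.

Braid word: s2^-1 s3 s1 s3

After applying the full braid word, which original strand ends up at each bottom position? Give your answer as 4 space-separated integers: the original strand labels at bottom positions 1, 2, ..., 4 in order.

Gen 1 (s2^-1): strand 2 crosses under strand 3. Perm now: [1 3 2 4]
Gen 2 (s3): strand 2 crosses over strand 4. Perm now: [1 3 4 2]
Gen 3 (s1): strand 1 crosses over strand 3. Perm now: [3 1 4 2]
Gen 4 (s3): strand 4 crosses over strand 2. Perm now: [3 1 2 4]

Answer: 3 1 2 4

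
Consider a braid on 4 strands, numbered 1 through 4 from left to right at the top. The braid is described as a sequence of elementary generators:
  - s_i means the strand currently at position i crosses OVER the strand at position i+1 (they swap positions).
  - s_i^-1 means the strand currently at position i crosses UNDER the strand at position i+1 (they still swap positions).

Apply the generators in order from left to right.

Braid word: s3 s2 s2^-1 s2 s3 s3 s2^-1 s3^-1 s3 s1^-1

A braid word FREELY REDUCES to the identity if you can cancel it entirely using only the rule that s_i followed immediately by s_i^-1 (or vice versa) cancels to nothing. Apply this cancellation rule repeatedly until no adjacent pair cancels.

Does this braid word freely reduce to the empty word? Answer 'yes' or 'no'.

Answer: no

Derivation:
Gen 1 (s3): push. Stack: [s3]
Gen 2 (s2): push. Stack: [s3 s2]
Gen 3 (s2^-1): cancels prior s2. Stack: [s3]
Gen 4 (s2): push. Stack: [s3 s2]
Gen 5 (s3): push. Stack: [s3 s2 s3]
Gen 6 (s3): push. Stack: [s3 s2 s3 s3]
Gen 7 (s2^-1): push. Stack: [s3 s2 s3 s3 s2^-1]
Gen 8 (s3^-1): push. Stack: [s3 s2 s3 s3 s2^-1 s3^-1]
Gen 9 (s3): cancels prior s3^-1. Stack: [s3 s2 s3 s3 s2^-1]
Gen 10 (s1^-1): push. Stack: [s3 s2 s3 s3 s2^-1 s1^-1]
Reduced word: s3 s2 s3 s3 s2^-1 s1^-1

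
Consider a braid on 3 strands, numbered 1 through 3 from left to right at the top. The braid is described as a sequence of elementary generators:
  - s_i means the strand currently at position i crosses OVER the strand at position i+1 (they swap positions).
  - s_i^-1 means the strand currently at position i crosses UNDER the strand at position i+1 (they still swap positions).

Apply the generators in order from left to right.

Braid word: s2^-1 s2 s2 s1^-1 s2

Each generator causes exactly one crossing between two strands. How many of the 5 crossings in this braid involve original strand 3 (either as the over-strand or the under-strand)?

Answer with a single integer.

Answer: 4

Derivation:
Gen 1: crossing 2x3. Involves strand 3? yes. Count so far: 1
Gen 2: crossing 3x2. Involves strand 3? yes. Count so far: 2
Gen 3: crossing 2x3. Involves strand 3? yes. Count so far: 3
Gen 4: crossing 1x3. Involves strand 3? yes. Count so far: 4
Gen 5: crossing 1x2. Involves strand 3? no. Count so far: 4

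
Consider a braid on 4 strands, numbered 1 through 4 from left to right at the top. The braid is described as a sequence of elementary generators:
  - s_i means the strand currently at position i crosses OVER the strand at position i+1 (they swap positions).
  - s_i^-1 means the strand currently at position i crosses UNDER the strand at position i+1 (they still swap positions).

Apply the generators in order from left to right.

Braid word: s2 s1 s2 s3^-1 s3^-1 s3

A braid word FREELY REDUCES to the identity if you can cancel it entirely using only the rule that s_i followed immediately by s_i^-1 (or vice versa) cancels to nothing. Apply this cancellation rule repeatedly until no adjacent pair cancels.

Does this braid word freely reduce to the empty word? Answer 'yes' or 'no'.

Gen 1 (s2): push. Stack: [s2]
Gen 2 (s1): push. Stack: [s2 s1]
Gen 3 (s2): push. Stack: [s2 s1 s2]
Gen 4 (s3^-1): push. Stack: [s2 s1 s2 s3^-1]
Gen 5 (s3^-1): push. Stack: [s2 s1 s2 s3^-1 s3^-1]
Gen 6 (s3): cancels prior s3^-1. Stack: [s2 s1 s2 s3^-1]
Reduced word: s2 s1 s2 s3^-1

Answer: no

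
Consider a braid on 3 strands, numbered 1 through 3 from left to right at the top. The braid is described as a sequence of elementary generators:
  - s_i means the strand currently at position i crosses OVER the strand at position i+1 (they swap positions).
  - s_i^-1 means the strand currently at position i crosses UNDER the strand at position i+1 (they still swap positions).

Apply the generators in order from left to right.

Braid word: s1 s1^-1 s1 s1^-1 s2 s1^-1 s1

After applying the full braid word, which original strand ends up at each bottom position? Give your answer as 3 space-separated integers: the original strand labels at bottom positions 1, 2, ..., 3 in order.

Gen 1 (s1): strand 1 crosses over strand 2. Perm now: [2 1 3]
Gen 2 (s1^-1): strand 2 crosses under strand 1. Perm now: [1 2 3]
Gen 3 (s1): strand 1 crosses over strand 2. Perm now: [2 1 3]
Gen 4 (s1^-1): strand 2 crosses under strand 1. Perm now: [1 2 3]
Gen 5 (s2): strand 2 crosses over strand 3. Perm now: [1 3 2]
Gen 6 (s1^-1): strand 1 crosses under strand 3. Perm now: [3 1 2]
Gen 7 (s1): strand 3 crosses over strand 1. Perm now: [1 3 2]

Answer: 1 3 2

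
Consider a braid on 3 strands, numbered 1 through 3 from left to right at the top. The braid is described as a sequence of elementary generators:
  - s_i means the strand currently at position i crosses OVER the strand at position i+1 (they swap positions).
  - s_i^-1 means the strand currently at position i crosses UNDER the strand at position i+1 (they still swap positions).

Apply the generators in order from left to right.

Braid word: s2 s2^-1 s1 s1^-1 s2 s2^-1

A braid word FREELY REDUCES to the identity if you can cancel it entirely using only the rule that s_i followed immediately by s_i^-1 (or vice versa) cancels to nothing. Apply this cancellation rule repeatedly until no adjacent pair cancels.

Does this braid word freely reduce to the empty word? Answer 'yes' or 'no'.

Answer: yes

Derivation:
Gen 1 (s2): push. Stack: [s2]
Gen 2 (s2^-1): cancels prior s2. Stack: []
Gen 3 (s1): push. Stack: [s1]
Gen 4 (s1^-1): cancels prior s1. Stack: []
Gen 5 (s2): push. Stack: [s2]
Gen 6 (s2^-1): cancels prior s2. Stack: []
Reduced word: (empty)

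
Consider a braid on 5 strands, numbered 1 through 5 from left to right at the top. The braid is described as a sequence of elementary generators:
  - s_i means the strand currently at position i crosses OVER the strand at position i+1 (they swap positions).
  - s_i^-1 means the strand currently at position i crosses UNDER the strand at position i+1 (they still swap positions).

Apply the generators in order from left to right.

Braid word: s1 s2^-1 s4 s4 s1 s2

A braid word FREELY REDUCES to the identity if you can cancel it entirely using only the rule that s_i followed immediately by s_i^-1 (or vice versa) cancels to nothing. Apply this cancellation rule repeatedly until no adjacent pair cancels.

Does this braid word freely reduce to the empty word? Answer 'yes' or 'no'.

Answer: no

Derivation:
Gen 1 (s1): push. Stack: [s1]
Gen 2 (s2^-1): push. Stack: [s1 s2^-1]
Gen 3 (s4): push. Stack: [s1 s2^-1 s4]
Gen 4 (s4): push. Stack: [s1 s2^-1 s4 s4]
Gen 5 (s1): push. Stack: [s1 s2^-1 s4 s4 s1]
Gen 6 (s2): push. Stack: [s1 s2^-1 s4 s4 s1 s2]
Reduced word: s1 s2^-1 s4 s4 s1 s2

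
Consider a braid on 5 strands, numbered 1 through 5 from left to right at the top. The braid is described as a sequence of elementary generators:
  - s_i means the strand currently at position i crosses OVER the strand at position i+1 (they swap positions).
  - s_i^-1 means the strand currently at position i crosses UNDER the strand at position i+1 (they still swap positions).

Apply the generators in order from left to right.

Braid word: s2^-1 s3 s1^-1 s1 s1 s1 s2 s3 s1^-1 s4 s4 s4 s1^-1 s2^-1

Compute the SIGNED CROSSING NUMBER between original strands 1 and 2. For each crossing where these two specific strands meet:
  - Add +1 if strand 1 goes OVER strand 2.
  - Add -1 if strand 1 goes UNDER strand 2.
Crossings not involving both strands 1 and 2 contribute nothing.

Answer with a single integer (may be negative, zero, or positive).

Answer: 0

Derivation:
Gen 1: crossing 2x3. Both 1&2? no. Sum: 0
Gen 2: crossing 2x4. Both 1&2? no. Sum: 0
Gen 3: crossing 1x3. Both 1&2? no. Sum: 0
Gen 4: crossing 3x1. Both 1&2? no. Sum: 0
Gen 5: crossing 1x3. Both 1&2? no. Sum: 0
Gen 6: crossing 3x1. Both 1&2? no. Sum: 0
Gen 7: crossing 3x4. Both 1&2? no. Sum: 0
Gen 8: crossing 3x2. Both 1&2? no. Sum: 0
Gen 9: crossing 1x4. Both 1&2? no. Sum: 0
Gen 10: crossing 3x5. Both 1&2? no. Sum: 0
Gen 11: crossing 5x3. Both 1&2? no. Sum: 0
Gen 12: crossing 3x5. Both 1&2? no. Sum: 0
Gen 13: crossing 4x1. Both 1&2? no. Sum: 0
Gen 14: crossing 4x2. Both 1&2? no. Sum: 0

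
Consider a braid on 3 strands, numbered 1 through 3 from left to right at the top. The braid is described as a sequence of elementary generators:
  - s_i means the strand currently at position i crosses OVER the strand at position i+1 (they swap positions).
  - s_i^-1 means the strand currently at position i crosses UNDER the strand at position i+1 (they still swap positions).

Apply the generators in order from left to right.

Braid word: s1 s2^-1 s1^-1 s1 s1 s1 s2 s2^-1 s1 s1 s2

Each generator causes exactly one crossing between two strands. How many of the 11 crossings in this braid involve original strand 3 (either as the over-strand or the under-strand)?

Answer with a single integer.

Answer: 10

Derivation:
Gen 1: crossing 1x2. Involves strand 3? no. Count so far: 0
Gen 2: crossing 1x3. Involves strand 3? yes. Count so far: 1
Gen 3: crossing 2x3. Involves strand 3? yes. Count so far: 2
Gen 4: crossing 3x2. Involves strand 3? yes. Count so far: 3
Gen 5: crossing 2x3. Involves strand 3? yes. Count so far: 4
Gen 6: crossing 3x2. Involves strand 3? yes. Count so far: 5
Gen 7: crossing 3x1. Involves strand 3? yes. Count so far: 6
Gen 8: crossing 1x3. Involves strand 3? yes. Count so far: 7
Gen 9: crossing 2x3. Involves strand 3? yes. Count so far: 8
Gen 10: crossing 3x2. Involves strand 3? yes. Count so far: 9
Gen 11: crossing 3x1. Involves strand 3? yes. Count so far: 10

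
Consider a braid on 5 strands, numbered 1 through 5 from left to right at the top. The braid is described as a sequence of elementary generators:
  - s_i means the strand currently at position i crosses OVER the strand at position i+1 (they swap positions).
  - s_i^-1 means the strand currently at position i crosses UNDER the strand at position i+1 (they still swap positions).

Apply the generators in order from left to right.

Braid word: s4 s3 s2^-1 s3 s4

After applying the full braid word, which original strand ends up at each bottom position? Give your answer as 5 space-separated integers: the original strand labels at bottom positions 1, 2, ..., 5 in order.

Gen 1 (s4): strand 4 crosses over strand 5. Perm now: [1 2 3 5 4]
Gen 2 (s3): strand 3 crosses over strand 5. Perm now: [1 2 5 3 4]
Gen 3 (s2^-1): strand 2 crosses under strand 5. Perm now: [1 5 2 3 4]
Gen 4 (s3): strand 2 crosses over strand 3. Perm now: [1 5 3 2 4]
Gen 5 (s4): strand 2 crosses over strand 4. Perm now: [1 5 3 4 2]

Answer: 1 5 3 4 2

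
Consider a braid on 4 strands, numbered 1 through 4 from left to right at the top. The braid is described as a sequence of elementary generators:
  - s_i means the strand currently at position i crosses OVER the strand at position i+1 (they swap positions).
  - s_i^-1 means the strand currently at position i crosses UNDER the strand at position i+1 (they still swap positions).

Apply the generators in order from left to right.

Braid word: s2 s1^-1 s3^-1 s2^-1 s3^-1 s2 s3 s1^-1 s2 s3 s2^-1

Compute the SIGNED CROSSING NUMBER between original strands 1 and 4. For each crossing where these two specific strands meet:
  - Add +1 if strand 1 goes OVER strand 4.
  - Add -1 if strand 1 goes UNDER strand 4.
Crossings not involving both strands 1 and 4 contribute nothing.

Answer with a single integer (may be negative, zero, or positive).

Gen 1: crossing 2x3. Both 1&4? no. Sum: 0
Gen 2: crossing 1x3. Both 1&4? no. Sum: 0
Gen 3: crossing 2x4. Both 1&4? no. Sum: 0
Gen 4: 1 under 4. Both 1&4? yes. Contrib: -1. Sum: -1
Gen 5: crossing 1x2. Both 1&4? no. Sum: -1
Gen 6: crossing 4x2. Both 1&4? no. Sum: -1
Gen 7: 4 over 1. Both 1&4? yes. Contrib: -1. Sum: -2
Gen 8: crossing 3x2. Both 1&4? no. Sum: -2
Gen 9: crossing 3x1. Both 1&4? no. Sum: -2
Gen 10: crossing 3x4. Both 1&4? no. Sum: -2
Gen 11: 1 under 4. Both 1&4? yes. Contrib: -1. Sum: -3

Answer: -3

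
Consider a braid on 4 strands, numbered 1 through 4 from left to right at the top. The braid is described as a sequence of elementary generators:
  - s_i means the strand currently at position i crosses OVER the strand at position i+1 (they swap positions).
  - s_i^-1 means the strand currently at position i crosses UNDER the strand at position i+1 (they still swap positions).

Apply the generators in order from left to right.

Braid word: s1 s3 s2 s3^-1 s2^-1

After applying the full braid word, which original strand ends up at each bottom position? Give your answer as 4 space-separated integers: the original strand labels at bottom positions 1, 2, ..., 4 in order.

Answer: 2 3 4 1

Derivation:
Gen 1 (s1): strand 1 crosses over strand 2. Perm now: [2 1 3 4]
Gen 2 (s3): strand 3 crosses over strand 4. Perm now: [2 1 4 3]
Gen 3 (s2): strand 1 crosses over strand 4. Perm now: [2 4 1 3]
Gen 4 (s3^-1): strand 1 crosses under strand 3. Perm now: [2 4 3 1]
Gen 5 (s2^-1): strand 4 crosses under strand 3. Perm now: [2 3 4 1]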